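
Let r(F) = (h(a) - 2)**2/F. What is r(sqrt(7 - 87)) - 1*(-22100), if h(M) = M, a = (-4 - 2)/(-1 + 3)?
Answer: 22100 - 5*I*sqrt(5)/4 ≈ 22100.0 - 2.7951*I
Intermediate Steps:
a = -3 (a = -6/2 = -6*1/2 = -3)
r(F) = 25/F (r(F) = (-3 - 2)**2/F = (-5)**2/F = 25/F)
r(sqrt(7 - 87)) - 1*(-22100) = 25/(sqrt(7 - 87)) - 1*(-22100) = 25/(sqrt(-80)) + 22100 = 25/((4*I*sqrt(5))) + 22100 = 25*(-I*sqrt(5)/20) + 22100 = -5*I*sqrt(5)/4 + 22100 = 22100 - 5*I*sqrt(5)/4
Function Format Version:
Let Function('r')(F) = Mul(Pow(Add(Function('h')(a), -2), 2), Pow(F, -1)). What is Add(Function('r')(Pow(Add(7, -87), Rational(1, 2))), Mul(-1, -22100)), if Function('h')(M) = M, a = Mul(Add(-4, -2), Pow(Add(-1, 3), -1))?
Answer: Add(22100, Mul(Rational(-5, 4), I, Pow(5, Rational(1, 2)))) ≈ Add(22100., Mul(-2.7951, I))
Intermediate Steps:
a = -3 (a = Mul(-6, Pow(2, -1)) = Mul(-6, Rational(1, 2)) = -3)
Function('r')(F) = Mul(25, Pow(F, -1)) (Function('r')(F) = Mul(Pow(Add(-3, -2), 2), Pow(F, -1)) = Mul(Pow(-5, 2), Pow(F, -1)) = Mul(25, Pow(F, -1)))
Add(Function('r')(Pow(Add(7, -87), Rational(1, 2))), Mul(-1, -22100)) = Add(Mul(25, Pow(Pow(Add(7, -87), Rational(1, 2)), -1)), Mul(-1, -22100)) = Add(Mul(25, Pow(Pow(-80, Rational(1, 2)), -1)), 22100) = Add(Mul(25, Pow(Mul(4, I, Pow(5, Rational(1, 2))), -1)), 22100) = Add(Mul(25, Mul(Rational(-1, 20), I, Pow(5, Rational(1, 2)))), 22100) = Add(Mul(Rational(-5, 4), I, Pow(5, Rational(1, 2))), 22100) = Add(22100, Mul(Rational(-5, 4), I, Pow(5, Rational(1, 2))))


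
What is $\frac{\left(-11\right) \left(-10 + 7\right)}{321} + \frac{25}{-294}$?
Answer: $\frac{559}{31458} \approx 0.01777$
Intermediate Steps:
$\frac{\left(-11\right) \left(-10 + 7\right)}{321} + \frac{25}{-294} = \left(-11\right) \left(-3\right) \frac{1}{321} + 25 \left(- \frac{1}{294}\right) = 33 \cdot \frac{1}{321} - \frac{25}{294} = \frac{11}{107} - \frac{25}{294} = \frac{559}{31458}$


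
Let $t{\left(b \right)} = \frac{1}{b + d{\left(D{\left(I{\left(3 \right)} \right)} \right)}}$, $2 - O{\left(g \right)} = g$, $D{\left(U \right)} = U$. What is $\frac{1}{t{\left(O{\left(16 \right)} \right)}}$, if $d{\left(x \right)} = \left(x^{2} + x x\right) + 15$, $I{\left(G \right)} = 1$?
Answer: $3$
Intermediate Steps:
$d{\left(x \right)} = 15 + 2 x^{2}$ ($d{\left(x \right)} = \left(x^{2} + x^{2}\right) + 15 = 2 x^{2} + 15 = 15 + 2 x^{2}$)
$O{\left(g \right)} = 2 - g$
$t{\left(b \right)} = \frac{1}{17 + b}$ ($t{\left(b \right)} = \frac{1}{b + \left(15 + 2 \cdot 1^{2}\right)} = \frac{1}{b + \left(15 + 2 \cdot 1\right)} = \frac{1}{b + \left(15 + 2\right)} = \frac{1}{b + 17} = \frac{1}{17 + b}$)
$\frac{1}{t{\left(O{\left(16 \right)} \right)}} = \frac{1}{\frac{1}{17 + \left(2 - 16\right)}} = \frac{1}{\frac{1}{17 - 14}} = \frac{1}{\frac{1}{3}} = 3$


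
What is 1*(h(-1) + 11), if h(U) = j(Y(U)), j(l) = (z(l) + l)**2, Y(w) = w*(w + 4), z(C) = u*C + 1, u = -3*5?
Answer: 1860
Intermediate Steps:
u = -15
z(C) = 1 - 15*C (z(C) = -15*C + 1 = 1 - 15*C)
Y(w) = w*(4 + w)
j(l) = (1 - 14*l)**2 (j(l) = ((1 - 15*l) + l)**2 = (1 - 14*l)**2)
h(U) = (1 - 14*U*(4 + U))**2
1*(h(-1) + 11) = 1*((1 - 14*(-1)*(4 - 1))**2 + 11) = 1*((1 - 14*(-1)*3)**2 + 11) = 1*((1 + 42)**2 + 11) = 1*(43**2 + 11) = 1*(1849 + 11) = 1*1860 = 1860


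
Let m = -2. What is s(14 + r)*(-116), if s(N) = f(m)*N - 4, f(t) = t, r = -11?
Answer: 1160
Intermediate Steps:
s(N) = -4 - 2*N (s(N) = -2*N - 4 = -4 - 2*N)
s(14 + r)*(-116) = (-4 - 2*(14 - 11))*(-116) = (-4 - 2*3)*(-116) = (-4 - 6)*(-116) = -10*(-116) = 1160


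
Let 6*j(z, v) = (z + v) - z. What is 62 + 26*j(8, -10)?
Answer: 56/3 ≈ 18.667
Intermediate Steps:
j(z, v) = v/6 (j(z, v) = ((z + v) - z)/6 = ((v + z) - z)/6 = v/6)
62 + 26*j(8, -10) = 62 + 26*((1/6)*(-10)) = 62 + 26*(-5/3) = 62 - 130/3 = 56/3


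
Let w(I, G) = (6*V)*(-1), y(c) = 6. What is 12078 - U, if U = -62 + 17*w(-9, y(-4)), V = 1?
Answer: 12242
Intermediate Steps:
w(I, G) = -6 (w(I, G) = (6*1)*(-1) = 6*(-1) = -6)
U = -164 (U = -62 + 17*(-6) = -62 - 102 = -164)
12078 - U = 12078 - 1*(-164) = 12078 + 164 = 12242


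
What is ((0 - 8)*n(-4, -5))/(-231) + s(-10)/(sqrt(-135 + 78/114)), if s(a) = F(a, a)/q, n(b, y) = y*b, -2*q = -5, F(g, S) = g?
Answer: 160/231 + I*sqrt(12122)/319 ≈ 0.69264 + 0.34514*I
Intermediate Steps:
q = 5/2 (q = -1/2*(-5) = 5/2 ≈ 2.5000)
n(b, y) = b*y
s(a) = 2*a/5 (s(a) = a/(5/2) = a*(2/5) = 2*a/5)
((0 - 8)*n(-4, -5))/(-231) + s(-10)/(sqrt(-135 + 78/114)) = ((0 - 8)*(-4*(-5)))/(-231) + ((2/5)*(-10))/(sqrt(-135 + 78/114)) = -8*20*(-1/231) - 4/sqrt(-135 + 78*(1/114)) = -160*(-1/231) - 4/sqrt(-135 + 13/19) = 160/231 - 4*(-I*sqrt(12122)/1276) = 160/231 - (-1)*I*sqrt(12122)/319 = 160/231 + I*sqrt(12122)/319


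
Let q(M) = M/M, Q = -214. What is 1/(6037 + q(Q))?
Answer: 1/6038 ≈ 0.00016562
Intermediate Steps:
q(M) = 1
1/(6037 + q(Q)) = 1/(6037 + 1) = 1/6038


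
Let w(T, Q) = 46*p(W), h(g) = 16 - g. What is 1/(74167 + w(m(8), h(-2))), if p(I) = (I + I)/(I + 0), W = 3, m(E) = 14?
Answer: 1/74259 ≈ 1.3466e-5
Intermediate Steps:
p(I) = 2 (p(I) = (2*I)/I = 2)
w(T, Q) = 92 (w(T, Q) = 46*2 = 92)
1/(74167 + w(m(8), h(-2))) = 1/(74167 + 92) = 1/74259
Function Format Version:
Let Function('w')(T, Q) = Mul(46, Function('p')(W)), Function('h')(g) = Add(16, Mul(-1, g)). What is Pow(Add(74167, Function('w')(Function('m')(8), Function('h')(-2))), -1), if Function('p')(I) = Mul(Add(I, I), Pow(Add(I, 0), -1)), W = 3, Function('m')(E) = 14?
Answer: Rational(1, 74259) ≈ 1.3466e-5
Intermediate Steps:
Function('p')(I) = 2 (Function('p')(I) = Mul(Mul(2, I), Pow(I, -1)) = 2)
Function('w')(T, Q) = 92 (Function('w')(T, Q) = Mul(46, 2) = 92)
Pow(Add(74167, Function('w')(Function('m')(8), Function('h')(-2))), -1) = Pow(Add(74167, 92), -1) = Pow(74259, -1) = Rational(1, 74259)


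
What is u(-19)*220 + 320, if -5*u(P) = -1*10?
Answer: 760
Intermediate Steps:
u(P) = 2 (u(P) = -(-1)*10/5 = -1/5*(-10) = 2)
u(-19)*220 + 320 = 2*220 + 320 = 440 + 320 = 760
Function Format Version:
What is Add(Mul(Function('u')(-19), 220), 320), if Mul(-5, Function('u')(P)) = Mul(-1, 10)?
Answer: 760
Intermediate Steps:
Function('u')(P) = 2 (Function('u')(P) = Mul(Rational(-1, 5), Mul(-1, 10)) = Mul(Rational(-1, 5), -10) = 2)
Add(Mul(Function('u')(-19), 220), 320) = Add(Mul(2, 220), 320) = Add(440, 320) = 760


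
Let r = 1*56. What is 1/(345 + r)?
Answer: 1/401 ≈ 0.0024938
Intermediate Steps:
r = 56
1/(345 + r) = 1/(345 + 56) = 1/401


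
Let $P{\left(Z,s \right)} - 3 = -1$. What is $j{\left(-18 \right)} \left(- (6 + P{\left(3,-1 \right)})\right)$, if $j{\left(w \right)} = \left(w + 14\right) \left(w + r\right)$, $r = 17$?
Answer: $-32$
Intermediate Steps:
$j{\left(w \right)} = \left(14 + w\right) \left(17 + w\right)$ ($j{\left(w \right)} = \left(w + 14\right) \left(w + 17\right) = \left(14 + w\right) \left(17 + w\right)$)
$P{\left(Z,s \right)} = 2$ ($P{\left(Z,s \right)} = 3 - 1 = 2$)
$j{\left(-18 \right)} \left(- (6 + P{\left(3,-1 \right)})\right) = \left(238 + \left(-18\right)^{2} + 31 \left(-18\right)\right) \left(- (6 + 2)\right) = \left(238 + 324 - 558\right) \left(\left(-1\right) 8\right) = 4 \left(-8\right) = -32$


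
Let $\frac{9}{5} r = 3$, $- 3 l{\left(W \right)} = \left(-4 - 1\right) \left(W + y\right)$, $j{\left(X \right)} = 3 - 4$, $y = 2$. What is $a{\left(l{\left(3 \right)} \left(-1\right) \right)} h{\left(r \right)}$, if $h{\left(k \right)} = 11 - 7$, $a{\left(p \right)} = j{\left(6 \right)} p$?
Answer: $\frac{100}{3} \approx 33.333$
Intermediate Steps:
$j{\left(X \right)} = -1$ ($j{\left(X \right)} = 3 - 4 = -1$)
$l{\left(W \right)} = \frac{10}{3} + \frac{5 W}{3}$ ($l{\left(W \right)} = - \frac{\left(-4 - 1\right) \left(W + 2\right)}{3} = - \frac{\left(-5\right) \left(2 + W\right)}{3} = - \frac{-10 - 5 W}{3} = \frac{10}{3} + \frac{5 W}{3}$)
$r = \frac{5}{3}$ ($r = \frac{5}{9} \cdot 3 = \frac{5}{3} \approx 1.6667$)
$a{\left(p \right)} = - p$
$h{\left(k \right)} = 4$ ($h{\left(k \right)} = 11 - 7 = 4$)
$a{\left(l{\left(3 \right)} \left(-1\right) \right)} h{\left(r \right)} = - \left(\frac{10}{3} + \frac{5}{3} \cdot 3\right) \left(-1\right) 4 = - \left(\frac{10}{3} + 5\right) \left(-1\right) 4 = - \frac{25 \left(-1\right)}{3} \cdot 4 = \left(-1\right) \left(- \frac{25}{3}\right) 4 = \frac{25}{3} \cdot 4 = \frac{100}{3}$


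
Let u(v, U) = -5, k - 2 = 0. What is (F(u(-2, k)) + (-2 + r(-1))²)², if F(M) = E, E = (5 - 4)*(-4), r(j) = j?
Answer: 25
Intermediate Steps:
k = 2 (k = 2 + 0 = 2)
E = -4 (E = 1*(-4) = -4)
F(M) = -4
(F(u(-2, k)) + (-2 + r(-1))²)² = (-4 + (-2 - 1)²)² = (-4 + (-3)²)² = (-4 + 9)² = 5² = 25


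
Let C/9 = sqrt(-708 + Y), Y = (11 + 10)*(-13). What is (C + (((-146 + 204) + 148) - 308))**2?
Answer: -69057 - 5508*I*sqrt(109) ≈ -69057.0 - 57505.0*I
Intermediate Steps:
Y = -273 (Y = 21*(-13) = -273)
C = 27*I*sqrt(109) (C = 9*sqrt(-708 - 273) = 9*sqrt(-981) = 9*(3*I*sqrt(109)) = 27*I*sqrt(109) ≈ 281.89*I)
(C + (((-146 + 204) + 148) - 308))**2 = (27*I*sqrt(109) + (((-146 + 204) + 148) - 308))**2 = (27*I*sqrt(109) + ((58 + 148) - 308))**2 = (27*I*sqrt(109) + (206 - 308))**2 = (27*I*sqrt(109) - 102)**2 = (-102 + 27*I*sqrt(109))**2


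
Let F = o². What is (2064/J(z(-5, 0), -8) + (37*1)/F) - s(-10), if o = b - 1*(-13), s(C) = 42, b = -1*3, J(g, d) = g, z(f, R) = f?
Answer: -45443/100 ≈ -454.43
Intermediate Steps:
b = -3
o = 10 (o = -3 - 1*(-13) = -3 + 13 = 10)
F = 100 (F = 10² = 100)
(2064/J(z(-5, 0), -8) + (37*1)/F) - s(-10) = (2064/(-5) + (37*1)/100) - 1*42 = (2064*(-⅕) + 37*(1/100)) - 42 = (-2064/5 + 37/100) - 42 = -41243/100 - 42 = -45443/100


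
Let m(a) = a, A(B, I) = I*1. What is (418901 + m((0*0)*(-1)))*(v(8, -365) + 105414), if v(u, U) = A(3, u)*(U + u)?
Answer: 42961648758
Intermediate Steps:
A(B, I) = I
v(u, U) = u*(U + u)
(418901 + m((0*0)*(-1)))*(v(8, -365) + 105414) = (418901 + (0*0)*(-1))*(8*(-365 + 8) + 105414) = (418901 + 0*(-1))*(8*(-357) + 105414) = (418901 + 0)*(-2856 + 105414) = 418901*102558 = 42961648758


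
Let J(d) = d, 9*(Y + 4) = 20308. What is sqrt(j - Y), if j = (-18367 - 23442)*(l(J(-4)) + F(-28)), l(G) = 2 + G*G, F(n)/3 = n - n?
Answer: I*sqrt(6793330)/3 ≈ 868.8*I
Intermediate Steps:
Y = 20272/9 (Y = -4 + (1/9)*20308 = -4 + 20308/9 = 20272/9 ≈ 2252.4)
F(n) = 0 (F(n) = 3*(n - n) = 3*0 = 0)
l(G) = 2 + G**2
j = -752562 (j = (-18367 - 23442)*((2 + (-4)**2) + 0) = -41809*((2 + 16) + 0) = -41809*(18 + 0) = -41809*18 = -752562)
sqrt(j - Y) = sqrt(-752562 - 1*20272/9) = sqrt(-752562 - 20272/9) = sqrt(-6793330/9) = I*sqrt(6793330)/3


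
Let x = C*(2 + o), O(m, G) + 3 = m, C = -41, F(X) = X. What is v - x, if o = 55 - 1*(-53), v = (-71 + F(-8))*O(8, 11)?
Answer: 4115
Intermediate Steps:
O(m, G) = -3 + m
v = -395 (v = (-71 - 8)*(-3 + 8) = -79*5 = -395)
o = 108 (o = 55 + 53 = 108)
x = -4510 (x = -41*(2 + 108) = -41*110 = -4510)
v - x = -395 - 1*(-4510) = -395 + 4510 = 4115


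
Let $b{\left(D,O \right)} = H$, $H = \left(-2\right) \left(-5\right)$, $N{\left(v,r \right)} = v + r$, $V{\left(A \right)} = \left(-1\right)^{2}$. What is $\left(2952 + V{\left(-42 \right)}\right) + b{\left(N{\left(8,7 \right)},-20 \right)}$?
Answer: $2963$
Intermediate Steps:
$V{\left(A \right)} = 1$
$N{\left(v,r \right)} = r + v$
$H = 10$
$b{\left(D,O \right)} = 10$
$\left(2952 + V{\left(-42 \right)}\right) + b{\left(N{\left(8,7 \right)},-20 \right)} = \left(2952 + 1\right) + 10 = 2953 + 10 = 2963$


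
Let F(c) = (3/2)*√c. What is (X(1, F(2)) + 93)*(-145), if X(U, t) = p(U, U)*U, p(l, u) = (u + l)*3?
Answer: -14355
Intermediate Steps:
F(c) = 3*√c/2 (F(c) = (3*(½))*√c = 3*√c/2)
p(l, u) = 3*l + 3*u (p(l, u) = (l + u)*3 = 3*l + 3*u)
X(U, t) = 6*U² (X(U, t) = (3*U + 3*U)*U = (6*U)*U = 6*U²)
(X(1, F(2)) + 93)*(-145) = (6*1² + 93)*(-145) = (6*1 + 93)*(-145) = (6 + 93)*(-145) = 99*(-145) = -14355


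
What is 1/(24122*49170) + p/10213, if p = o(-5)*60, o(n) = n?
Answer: -7261706363/247212697380 ≈ -0.029374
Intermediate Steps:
p = -300 (p = -5*60 = -300)
1/(24122*49170) + p/10213 = 1/(24122*49170) - 300/10213 = (1/24122)*(1/49170) - 300*1/10213 = 1/1186078740 - 300/10213 = -7261706363/247212697380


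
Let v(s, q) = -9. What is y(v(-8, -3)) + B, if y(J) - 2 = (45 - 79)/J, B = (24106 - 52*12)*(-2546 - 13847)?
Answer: -3464463782/9 ≈ -3.8494e+8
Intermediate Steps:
B = -384940426 (B = (24106 - 624)*(-16393) = 23482*(-16393) = -384940426)
y(J) = 2 - 34/J (y(J) = 2 + (45 - 79)/J = 2 - 34/J)
y(v(-8, -3)) + B = (2 - 34/(-9)) - 384940426 = (2 - 34*(-1/9)) - 384940426 = (2 + 34/9) - 384940426 = 52/9 - 384940426 = -3464463782/9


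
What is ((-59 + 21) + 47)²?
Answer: 81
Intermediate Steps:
((-59 + 21) + 47)² = (-38 + 47)² = 9² = 81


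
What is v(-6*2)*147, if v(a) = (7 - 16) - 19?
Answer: -4116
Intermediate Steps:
v(a) = -28 (v(a) = -9 - 19 = -28)
v(-6*2)*147 = -28*147 = -4116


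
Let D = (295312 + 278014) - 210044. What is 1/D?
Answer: 1/363282 ≈ 2.7527e-6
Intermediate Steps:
D = 363282 (D = 573326 - 210044 = 363282)
1/D = 1/363282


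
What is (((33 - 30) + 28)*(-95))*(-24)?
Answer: 70680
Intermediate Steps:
(((33 - 30) + 28)*(-95))*(-24) = ((3 + 28)*(-95))*(-24) = (31*(-95))*(-24) = -2945*(-24) = 70680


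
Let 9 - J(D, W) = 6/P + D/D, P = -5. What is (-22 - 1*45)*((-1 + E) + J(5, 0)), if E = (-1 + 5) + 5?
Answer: -5762/5 ≈ -1152.4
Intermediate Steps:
J(D, W) = 46/5 (J(D, W) = 9 - (6/(-5) + D/D) = 9 - (6*(-1/5) + 1) = 9 - (-6/5 + 1) = 9 - 1*(-1/5) = 9 + 1/5 = 46/5)
E = 9 (E = 4 + 5 = 9)
(-22 - 1*45)*((-1 + E) + J(5, 0)) = (-22 - 1*45)*((-1 + 9) + 46/5) = (-22 - 45)*(8 + 46/5) = -67*86/5 = -5762/5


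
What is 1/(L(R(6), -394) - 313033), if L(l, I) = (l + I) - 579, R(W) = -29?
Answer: -1/314035 ≈ -3.1844e-6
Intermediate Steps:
L(l, I) = -579 + I + l (L(l, I) = (I + l) - 579 = -579 + I + l)
1/(L(R(6), -394) - 313033) = 1/((-579 - 394 - 29) - 313033) = 1/(-1002 - 313033) = 1/(-314035) = -1/314035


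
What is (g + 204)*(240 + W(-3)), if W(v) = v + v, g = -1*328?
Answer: -29016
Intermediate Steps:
g = -328
W(v) = 2*v
(g + 204)*(240 + W(-3)) = (-328 + 204)*(240 + 2*(-3)) = -124*(240 - 6) = -124*234 = -29016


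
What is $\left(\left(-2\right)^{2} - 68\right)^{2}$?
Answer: $4096$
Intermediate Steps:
$\left(\left(-2\right)^{2} - 68\right)^{2} = \left(4 - 68\right)^{2} = \left(-64\right)^{2} = 4096$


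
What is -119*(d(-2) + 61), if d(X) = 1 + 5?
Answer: -7973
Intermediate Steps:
d(X) = 6
-119*(d(-2) + 61) = -119*(6 + 61) = -119*67 = -7973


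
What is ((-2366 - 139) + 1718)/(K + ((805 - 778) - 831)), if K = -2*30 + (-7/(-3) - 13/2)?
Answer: 4722/5209 ≈ 0.90651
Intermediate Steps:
K = -385/6 (K = -60 + (-7*(-⅓) - 13*½) = -60 + (7/3 - 13/2) = -60 - 25/6 = -385/6 ≈ -64.167)
((-2366 - 139) + 1718)/(K + ((805 - 778) - 831)) = ((-2366 - 139) + 1718)/(-385/6 + ((805 - 778) - 831)) = (-2505 + 1718)/(-385/6 + (27 - 831)) = -787/(-385/6 - 804) = -787/(-5209/6) = -787*(-6/5209) = 4722/5209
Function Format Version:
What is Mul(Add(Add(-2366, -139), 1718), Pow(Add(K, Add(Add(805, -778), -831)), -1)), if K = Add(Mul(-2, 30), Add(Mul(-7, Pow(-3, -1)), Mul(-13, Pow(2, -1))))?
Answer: Rational(4722, 5209) ≈ 0.90651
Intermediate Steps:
K = Rational(-385, 6) (K = Add(-60, Add(Mul(-7, Rational(-1, 3)), Mul(-13, Rational(1, 2)))) = Add(-60, Add(Rational(7, 3), Rational(-13, 2))) = Add(-60, Rational(-25, 6)) = Rational(-385, 6) ≈ -64.167)
Mul(Add(Add(-2366, -139), 1718), Pow(Add(K, Add(Add(805, -778), -831)), -1)) = Mul(Add(Add(-2366, -139), 1718), Pow(Add(Rational(-385, 6), Add(Add(805, -778), -831)), -1)) = Mul(Add(-2505, 1718), Pow(Add(Rational(-385, 6), Add(27, -831)), -1)) = Mul(-787, Pow(Add(Rational(-385, 6), -804), -1)) = Mul(-787, Pow(Rational(-5209, 6), -1)) = Mul(-787, Rational(-6, 5209)) = Rational(4722, 5209)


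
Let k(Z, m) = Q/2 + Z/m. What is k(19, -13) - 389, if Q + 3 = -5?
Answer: -5128/13 ≈ -394.46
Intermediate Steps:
Q = -8 (Q = -3 - 5 = -8)
k(Z, m) = -4 + Z/m (k(Z, m) = -8/2 + Z/m = -8*½ + Z/m = -4 + Z/m)
k(19, -13) - 389 = (-4 + 19/(-13)) - 389 = (-4 + 19*(-1/13)) - 389 = (-4 - 19/13) - 389 = -71/13 - 389 = -5128/13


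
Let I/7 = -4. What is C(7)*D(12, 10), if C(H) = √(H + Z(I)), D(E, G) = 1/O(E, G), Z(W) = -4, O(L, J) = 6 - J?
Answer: -√3/4 ≈ -0.43301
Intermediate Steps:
I = -28 (I = 7*(-4) = -28)
D(E, G) = 1/(6 - G)
C(H) = √(-4 + H) (C(H) = √(H - 4) = √(-4 + H))
C(7)*D(12, 10) = √(-4 + 7)*(-1/(-6 + 10)) = √3*(-1/4) = √3*(-1*¼) = √3*(-¼) = -√3/4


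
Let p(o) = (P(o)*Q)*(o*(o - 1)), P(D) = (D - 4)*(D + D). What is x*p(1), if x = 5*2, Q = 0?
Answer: 0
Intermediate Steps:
P(D) = 2*D*(-4 + D) (P(D) = (-4 + D)*(2*D) = 2*D*(-4 + D))
p(o) = 0 (p(o) = ((2*o*(-4 + o))*0)*(o*(o - 1)) = 0*(o*(-1 + o)) = 0)
x = 10
x*p(1) = 10*0 = 0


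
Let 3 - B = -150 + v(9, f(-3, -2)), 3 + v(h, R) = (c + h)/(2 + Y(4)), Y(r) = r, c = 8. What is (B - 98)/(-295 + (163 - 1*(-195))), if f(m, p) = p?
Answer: 331/378 ≈ 0.87566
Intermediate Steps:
v(h, R) = -5/3 + h/6 (v(h, R) = -3 + (8 + h)/(2 + 4) = -3 + (8 + h)/6 = -3 + (8 + h)*(1/6) = -3 + (4/3 + h/6) = -5/3 + h/6)
B = 919/6 (B = 3 - (-150 + (-5/3 + (1/6)*9)) = 3 - (-150 + (-5/3 + 3/2)) = 3 - (-150 - 1/6) = 3 - 1*(-901/6) = 3 + 901/6 = 919/6 ≈ 153.17)
(B - 98)/(-295 + (163 - 1*(-195))) = (919/6 - 98)/(-295 + (163 - 1*(-195))) = 331/(6*(-295 + (163 + 195))) = 331/(6*(-295 + 358)) = (331/6)/63 = (331/6)*(1/63) = 331/378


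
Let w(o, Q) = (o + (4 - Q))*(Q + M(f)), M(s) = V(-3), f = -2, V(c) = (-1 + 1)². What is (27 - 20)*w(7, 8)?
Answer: 168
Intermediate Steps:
V(c) = 0 (V(c) = 0² = 0)
M(s) = 0
w(o, Q) = Q*(4 + o - Q) (w(o, Q) = (o + (4 - Q))*(Q + 0) = (4 + o - Q)*Q = Q*(4 + o - Q))
(27 - 20)*w(7, 8) = (27 - 20)*(8*(4 + 7 - 1*8)) = 7*(8*(4 + 7 - 8)) = 7*(8*3) = 7*24 = 168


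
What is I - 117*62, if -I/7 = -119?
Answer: -6421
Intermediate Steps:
I = 833 (I = -7*(-119) = 833)
I - 117*62 = 833 - 117*62 = 833 - 7254 = -6421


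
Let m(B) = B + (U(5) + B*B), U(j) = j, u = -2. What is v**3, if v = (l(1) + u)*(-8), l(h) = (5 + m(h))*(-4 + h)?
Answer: 28094464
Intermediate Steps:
m(B) = 5 + B + B**2 (m(B) = B + (5 + B*B) = B + (5 + B**2) = 5 + B + B**2)
l(h) = (-4 + h)*(10 + h + h**2) (l(h) = (5 + (5 + h + h**2))*(-4 + h) = (10 + h + h**2)*(-4 + h) = (-4 + h)*(10 + h + h**2))
v = 304 (v = ((-40 + 1**3 - 3*1**2 + 6*1) - 2)*(-8) = ((-40 + 1 - 3*1 + 6) - 2)*(-8) = ((-40 + 1 - 3 + 6) - 2)*(-8) = (-36 - 2)*(-8) = -38*(-8) = 304)
v**3 = 304**3 = 28094464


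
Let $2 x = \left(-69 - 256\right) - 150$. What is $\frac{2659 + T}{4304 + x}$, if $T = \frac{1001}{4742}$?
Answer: $\frac{12609979}{19283343} \approx 0.65393$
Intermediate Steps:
$x = - \frac{475}{2}$ ($x = \frac{\left(-69 - 256\right) - 150}{2} = \frac{-325 - 150}{2} = \frac{1}{2} \left(-475\right) = - \frac{475}{2} \approx -237.5$)
$T = \frac{1001}{4742}$ ($T = 1001 \cdot \frac{1}{4742} = \frac{1001}{4742} \approx 0.21109$)
$\frac{2659 + T}{4304 + x} = \frac{2659 + \frac{1001}{4742}}{4304 - \frac{475}{2}} = \frac{12609979}{4742 \cdot \frac{8133}{2}} = \frac{12609979}{4742} \cdot \frac{2}{8133} = \frac{12609979}{19283343}$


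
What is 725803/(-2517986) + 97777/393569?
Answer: -39452443785/991001232034 ≈ -0.039811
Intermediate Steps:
725803/(-2517986) + 97777/393569 = 725803*(-1/2517986) + 97777*(1/393569) = -725803/2517986 + 97777/393569 = -39452443785/991001232034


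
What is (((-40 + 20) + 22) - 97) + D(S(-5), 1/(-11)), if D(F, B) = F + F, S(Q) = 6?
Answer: -83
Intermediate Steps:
D(F, B) = 2*F
(((-40 + 20) + 22) - 97) + D(S(-5), 1/(-11)) = (((-40 + 20) + 22) - 97) + 2*6 = ((-20 + 22) - 97) + 12 = (2 - 97) + 12 = -95 + 12 = -83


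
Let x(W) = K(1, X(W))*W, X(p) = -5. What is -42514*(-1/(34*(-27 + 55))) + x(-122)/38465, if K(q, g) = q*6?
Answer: 116757439/2615620 ≈ 44.639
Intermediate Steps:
K(q, g) = 6*q
x(W) = 6*W (x(W) = (6*1)*W = 6*W)
-42514*(-1/(34*(-27 + 55))) + x(-122)/38465 = -42514*(-1/(34*(-27 + 55))) + (6*(-122))/38465 = -42514/(28*(-34)) - 732*1/38465 = -42514/(-952) - 732/38465 = -42514*(-1/952) - 732/38465 = 21257/476 - 732/38465 = 116757439/2615620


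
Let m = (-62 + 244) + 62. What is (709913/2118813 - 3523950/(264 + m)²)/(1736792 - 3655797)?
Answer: 3641694041459/524645756005099080 ≈ 6.9412e-6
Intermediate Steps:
m = 244 (m = 182 + 62 = 244)
(709913/2118813 - 3523950/(264 + m)²)/(1736792 - 3655797) = (709913/2118813 - 3523950/(264 + 244)²)/(1736792 - 3655797) = (709913*(1/2118813) - 3523950/(508²))/(-1919005) = (709913/2118813 - 3523950/258064)*(-1/1919005) = (709913/2118813 - 3523950*1/258064)*(-1/1919005) = (709913/2118813 - 1761975/129032)*(-1/1919005) = -3641694041459/273394679016*(-1/1919005) = 3641694041459/524645756005099080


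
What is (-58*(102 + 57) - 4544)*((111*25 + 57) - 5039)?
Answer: 30381562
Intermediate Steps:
(-58*(102 + 57) - 4544)*((111*25 + 57) - 5039) = (-58*159 - 4544)*((2775 + 57) - 5039) = (-9222 - 4544)*(2832 - 5039) = -13766*(-2207) = 30381562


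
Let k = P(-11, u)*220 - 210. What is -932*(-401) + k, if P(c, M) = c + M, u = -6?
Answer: 369782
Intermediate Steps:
P(c, M) = M + c
k = -3950 (k = (-6 - 11)*220 - 210 = -17*220 - 210 = -3740 - 210 = -3950)
-932*(-401) + k = -932*(-401) - 3950 = 373732 - 3950 = 369782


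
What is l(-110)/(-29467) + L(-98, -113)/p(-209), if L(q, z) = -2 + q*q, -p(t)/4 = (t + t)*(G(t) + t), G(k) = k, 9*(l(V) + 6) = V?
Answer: -1215930131/92674657944 ≈ -0.013120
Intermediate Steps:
l(V) = -6 + V/9
p(t) = -16*t**2 (p(t) = -4*(t + t)*(t + t) = -4*2*t*2*t = -16*t**2)
L(q, z) = -2 + q**2
l(-110)/(-29467) + L(-98, -113)/p(-209) = (-6 + (1/9)*(-110))/(-29467) + (-2 + (-98)**2)/((-16*(-209)**2)) = (-6 - 110/9)*(-1/29467) + (-2 + 9604)/((-16*43681)) = -164/9*(-1/29467) + 9602/(-698896) = 164/265203 + 9602*(-1/698896) = 164/265203 - 4801/349448 = -1215930131/92674657944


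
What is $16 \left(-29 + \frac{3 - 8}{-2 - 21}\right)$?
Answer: $- \frac{10592}{23} \approx -460.52$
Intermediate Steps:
$16 \left(-29 + \frac{3 - 8}{-2 - 21}\right) = 16 \left(-29 - \frac{5}{-23}\right) = 16 \left(-29 - - \frac{5}{23}\right) = 16 \left(-29 + \frac{5}{23}\right) = 16 \left(- \frac{662}{23}\right) = - \frac{10592}{23}$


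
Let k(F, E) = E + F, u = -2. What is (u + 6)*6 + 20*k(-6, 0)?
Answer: -96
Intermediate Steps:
(u + 6)*6 + 20*k(-6, 0) = (-2 + 6)*6 + 20*(0 - 6) = 4*6 + 20*(-6) = 24 - 120 = -96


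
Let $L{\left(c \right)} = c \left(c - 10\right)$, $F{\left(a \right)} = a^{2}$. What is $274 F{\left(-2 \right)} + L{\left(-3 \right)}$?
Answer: $1135$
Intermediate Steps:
$L{\left(c \right)} = c \left(-10 + c\right)$
$274 F{\left(-2 \right)} + L{\left(-3 \right)} = 274 \left(-2\right)^{2} - 3 \left(-10 - 3\right) = 274 \cdot 4 - -39 = 1096 + 39 = 1135$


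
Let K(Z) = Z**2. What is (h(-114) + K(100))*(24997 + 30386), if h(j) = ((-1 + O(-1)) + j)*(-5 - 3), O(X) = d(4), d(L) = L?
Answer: 603010104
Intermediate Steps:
O(X) = 4
h(j) = -24 - 8*j (h(j) = ((-1 + 4) + j)*(-5 - 3) = (3 + j)*(-8) = -24 - 8*j)
(h(-114) + K(100))*(24997 + 30386) = ((-24 - 8*(-114)) + 100**2)*(24997 + 30386) = ((-24 + 912) + 10000)*55383 = (888 + 10000)*55383 = 10888*55383 = 603010104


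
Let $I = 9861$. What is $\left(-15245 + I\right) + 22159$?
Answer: $16775$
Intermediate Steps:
$\left(-15245 + I\right) + 22159 = \left(-15245 + 9861\right) + 22159 = -5384 + 22159 = 16775$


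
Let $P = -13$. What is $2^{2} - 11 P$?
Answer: $147$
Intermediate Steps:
$2^{2} - 11 P = 2^{2} - -143 = 4 + 143 = 147$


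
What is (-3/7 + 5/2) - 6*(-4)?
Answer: 365/14 ≈ 26.071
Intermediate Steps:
(-3/7 + 5/2) - 6*(-4) = (-3*⅐ + 5*(½)) + 24 = (-3/7 + 5/2) + 24 = 29/14 + 24 = 365/14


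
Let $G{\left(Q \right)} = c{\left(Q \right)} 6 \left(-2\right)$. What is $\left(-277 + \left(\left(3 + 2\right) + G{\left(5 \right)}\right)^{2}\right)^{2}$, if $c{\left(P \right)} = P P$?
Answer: $7525215504$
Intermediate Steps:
$c{\left(P \right)} = P^{2}$
$G{\left(Q \right)} = - 12 Q^{2}$ ($G{\left(Q \right)} = Q^{2} \cdot 6 \left(-2\right) = 6 Q^{2} \left(-2\right) = - 12 Q^{2}$)
$\left(-277 + \left(\left(3 + 2\right) + G{\left(5 \right)}\right)^{2}\right)^{2} = \left(-277 + \left(\left(3 + 2\right) - 12 \cdot 5^{2}\right)^{2}\right)^{2} = \left(-277 + \left(5 - 300\right)^{2}\right)^{2} = \left(-277 + \left(-295\right)^{2}\right)^{2} = \left(-277 + 87025\right)^{2} = 86748^{2} = 7525215504$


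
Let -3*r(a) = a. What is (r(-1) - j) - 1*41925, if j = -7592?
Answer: -102998/3 ≈ -34333.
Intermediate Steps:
r(a) = -a/3
(r(-1) - j) - 1*41925 = (-⅓*(-1) - 1*(-7592)) - 1*41925 = (⅓ + 7592) - 41925 = 22777/3 - 41925 = -102998/3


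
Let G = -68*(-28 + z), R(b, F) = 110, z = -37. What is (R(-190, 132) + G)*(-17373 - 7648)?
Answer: -113345130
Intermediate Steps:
G = 4420 (G = -68*(-28 - 37) = -68*(-65) = 4420)
(R(-190, 132) + G)*(-17373 - 7648) = (110 + 4420)*(-17373 - 7648) = 4530*(-25021) = -113345130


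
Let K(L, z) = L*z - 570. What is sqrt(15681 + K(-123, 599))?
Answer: I*sqrt(58566) ≈ 242.0*I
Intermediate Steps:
K(L, z) = -570 + L*z
sqrt(15681 + K(-123, 599)) = sqrt(15681 + (-570 - 123*599)) = sqrt(15681 + (-570 - 73677)) = sqrt(15681 - 74247) = sqrt(-58566) = I*sqrt(58566)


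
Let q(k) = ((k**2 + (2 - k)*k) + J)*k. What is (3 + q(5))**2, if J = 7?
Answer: 7744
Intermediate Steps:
q(k) = k*(7 + k**2 + k*(2 - k)) (q(k) = ((k**2 + (2 - k)*k) + 7)*k = ((k**2 + k*(2 - k)) + 7)*k = (7 + k**2 + k*(2 - k))*k = k*(7 + k**2 + k*(2 - k)))
(3 + q(5))**2 = (3 + 5*(7 + 2*5))**2 = (3 + 5*(7 + 10))**2 = (3 + 5*17)**2 = (3 + 85)**2 = 88**2 = 7744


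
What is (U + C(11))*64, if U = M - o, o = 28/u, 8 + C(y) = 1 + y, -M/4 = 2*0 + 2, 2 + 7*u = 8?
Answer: -7040/3 ≈ -2346.7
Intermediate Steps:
u = 6/7 (u = -2/7 + (⅐)*8 = -2/7 + 8/7 = 6/7 ≈ 0.85714)
M = -8 (M = -4*(2*0 + 2) = -4*(0 + 2) = -4*2 = -8)
C(y) = -7 + y (C(y) = -8 + (1 + y) = -7 + y)
o = 98/3 (o = 28/(6/7) = 28*(7/6) = 98/3 ≈ 32.667)
U = -122/3 (U = -8 - 1*98/3 = -8 - 98/3 = -122/3 ≈ -40.667)
(U + C(11))*64 = (-122/3 + (-7 + 11))*64 = (-122/3 + 4)*64 = -110/3*64 = -7040/3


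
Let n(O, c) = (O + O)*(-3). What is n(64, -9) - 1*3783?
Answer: -4167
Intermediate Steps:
n(O, c) = -6*O (n(O, c) = (2*O)*(-3) = -6*O)
n(64, -9) - 1*3783 = -6*64 - 1*3783 = -384 - 3783 = -4167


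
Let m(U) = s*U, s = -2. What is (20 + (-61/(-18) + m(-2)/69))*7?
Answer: 67949/414 ≈ 164.13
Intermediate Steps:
m(U) = -2*U
(20 + (-61/(-18) + m(-2)/69))*7 = (20 + (-61/(-18) - 2*(-2)/69))*7 = (20 + (-61*(-1/18) + 4*(1/69)))*7 = (20 + (61/18 + 4/69))*7 = (20 + 1427/414)*7 = (9707/414)*7 = 67949/414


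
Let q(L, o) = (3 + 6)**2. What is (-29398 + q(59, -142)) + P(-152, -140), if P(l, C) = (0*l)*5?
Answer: -29317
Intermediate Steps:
P(l, C) = 0 (P(l, C) = 0*5 = 0)
q(L, o) = 81 (q(L, o) = 9**2 = 81)
(-29398 + q(59, -142)) + P(-152, -140) = (-29398 + 81) + 0 = -29317 + 0 = -29317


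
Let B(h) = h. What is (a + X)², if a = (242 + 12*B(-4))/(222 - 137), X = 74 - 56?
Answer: 2972176/7225 ≈ 411.37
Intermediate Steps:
X = 18
a = 194/85 (a = (242 + 12*(-4))/(222 - 137) = (242 - 48)/85 = 194*(1/85) = 194/85 ≈ 2.2824)
(a + X)² = (194/85 + 18)² = (1724/85)² = 2972176/7225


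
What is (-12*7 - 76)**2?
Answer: 25600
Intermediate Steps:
(-12*7 - 76)**2 = (-84 - 76)**2 = (-160)**2 = 25600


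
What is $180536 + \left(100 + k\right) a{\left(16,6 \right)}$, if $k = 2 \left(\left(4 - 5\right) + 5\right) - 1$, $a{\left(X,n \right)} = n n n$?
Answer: $203648$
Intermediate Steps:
$a{\left(X,n \right)} = n^{3}$ ($a{\left(X,n \right)} = n^{2} n = n^{3}$)
$k = 7$ ($k = 2 \left(-1 + 5\right) - 1 = 2 \cdot 4 - 1 = 8 - 1 = 7$)
$180536 + \left(100 + k\right) a{\left(16,6 \right)} = 180536 + \left(100 + 7\right) 6^{3} = 180536 + 107 \cdot 216 = 180536 + 23112 = 203648$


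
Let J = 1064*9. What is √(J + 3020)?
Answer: 2*√3149 ≈ 112.23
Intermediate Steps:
J = 9576
√(J + 3020) = √(9576 + 3020) = √12596 = 2*√3149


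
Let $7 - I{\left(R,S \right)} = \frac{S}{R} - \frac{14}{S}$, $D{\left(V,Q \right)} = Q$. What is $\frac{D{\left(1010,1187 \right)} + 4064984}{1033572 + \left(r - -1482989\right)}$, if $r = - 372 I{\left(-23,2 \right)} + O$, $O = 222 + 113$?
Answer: $\frac{93521933}{57768080} \approx 1.6189$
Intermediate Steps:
$O = 335$
$I{\left(R,S \right)} = 7 + \frac{14}{S} - \frac{S}{R}$ ($I{\left(R,S \right)} = 7 - \left(\frac{S}{R} - \frac{14}{S}\right) = 7 - \left(- \frac{14}{S} + \frac{S}{R}\right) = 7 + \left(\frac{14}{S} - \frac{S}{R}\right) = 7 + \frac{14}{S} - \frac{S}{R}$)
$r = - \frac{112823}{23}$ ($r = - 372 \left(7 + \frac{14}{2} - \frac{2}{-23}\right) + 335 = - 372 \left(7 + 14 \cdot \frac{1}{2} - 2 \left(- \frac{1}{23}\right)\right) + 335 = - 372 \left(7 + 7 + \frac{2}{23}\right) + 335 = \left(-372\right) \frac{324}{23} + 335 = - \frac{120528}{23} + 335 = - \frac{112823}{23} \approx -4905.3$)
$\frac{D{\left(1010,1187 \right)} + 4064984}{1033572 + \left(r - -1482989\right)} = \frac{1187 + 4064984}{1033572 - - \frac{33995924}{23}} = \frac{4066171}{1033572 + \left(- \frac{112823}{23} + 1482989\right)} = \frac{4066171}{1033572 + \frac{33995924}{23}} = \frac{4066171}{\frac{57768080}{23}} = 4066171 \cdot \frac{23}{57768080} = \frac{93521933}{57768080}$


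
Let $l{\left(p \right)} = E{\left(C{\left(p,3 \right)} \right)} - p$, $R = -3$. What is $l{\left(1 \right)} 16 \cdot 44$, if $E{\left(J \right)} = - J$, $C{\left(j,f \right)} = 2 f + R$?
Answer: $-2816$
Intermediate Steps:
$C{\left(j,f \right)} = -3 + 2 f$ ($C{\left(j,f \right)} = 2 f - 3 = -3 + 2 f$)
$l{\left(p \right)} = -3 - p$ ($l{\left(p \right)} = - (-3 + 2 \cdot 3) - p = - (-3 + 6) - p = \left(-1\right) 3 - p = -3 - p$)
$l{\left(1 \right)} 16 \cdot 44 = \left(-3 - 1\right) 16 \cdot 44 = \left(-4\right) 16 \cdot 44 = \left(-64\right) 44 = -2816$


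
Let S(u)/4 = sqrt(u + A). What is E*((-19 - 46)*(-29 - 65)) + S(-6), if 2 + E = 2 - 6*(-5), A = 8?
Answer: 183300 + 4*sqrt(2) ≈ 1.8331e+5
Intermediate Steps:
E = 30 (E = -2 + (2 - 6*(-5)) = -2 + (2 + 30) = -2 + 32 = 30)
S(u) = 4*sqrt(8 + u) (S(u) = 4*sqrt(u + 8) = 4*sqrt(8 + u))
E*((-19 - 46)*(-29 - 65)) + S(-6) = 30*((-19 - 46)*(-29 - 65)) + 4*sqrt(8 - 6) = 30*(-65*(-94)) + 4*sqrt(2) = 30*6110 + 4*sqrt(2) = 183300 + 4*sqrt(2)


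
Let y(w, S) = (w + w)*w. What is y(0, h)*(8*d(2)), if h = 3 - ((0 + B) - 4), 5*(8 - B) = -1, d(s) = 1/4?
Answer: 0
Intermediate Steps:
d(s) = 1/4 (d(s) = 1*(1/4) = 1/4)
B = 41/5 (B = 8 - 1/5*(-1) = 8 + 1/5 = 41/5 ≈ 8.2000)
h = -6/5 (h = 3 - ((0 + 41/5) - 4) = 3 - (41/5 - 4) = 3 - 1*21/5 = 3 - 21/5 = -6/5 ≈ -1.2000)
y(w, S) = 2*w**2 (y(w, S) = (2*w)*w = 2*w**2)
y(0, h)*(8*d(2)) = (2*0**2)*(8*(1/4)) = (2*0)*2 = 0*2 = 0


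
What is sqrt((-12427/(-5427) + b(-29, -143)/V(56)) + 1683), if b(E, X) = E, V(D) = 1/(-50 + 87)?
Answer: sqrt(222634099)/603 ≈ 24.745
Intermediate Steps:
V(D) = 1/37
sqrt((-12427/(-5427) + b(-29, -143)/V(56)) + 1683) = sqrt((-12427/(-5427) - 29/1/37) + 1683) = sqrt((-12427*(-1/5427) - 29*37) + 1683) = sqrt((12427/5427 - 1073) + 1683) = sqrt(-5810744/5427 + 1683) = sqrt(3322897/5427) = sqrt(222634099)/603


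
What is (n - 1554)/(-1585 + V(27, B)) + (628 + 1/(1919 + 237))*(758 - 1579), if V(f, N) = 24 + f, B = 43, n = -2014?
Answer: -852599910779/1653652 ≈ -5.1559e+5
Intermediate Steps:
(n - 1554)/(-1585 + V(27, B)) + (628 + 1/(1919 + 237))*(758 - 1579) = (-2014 - 1554)/(-1585 + (24 + 27)) + (628 + 1/(1919 + 237))*(758 - 1579) = -3568/(-1585 + 51) + (628 + 1/2156)*(-821) = -3568/(-1534) + (628 + 1/2156)*(-821) = -3568*(-1/1534) + (1353969/2156)*(-821) = 1784/767 - 1111608549/2156 = -852599910779/1653652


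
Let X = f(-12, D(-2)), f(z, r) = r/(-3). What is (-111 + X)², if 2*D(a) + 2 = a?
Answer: 109561/9 ≈ 12173.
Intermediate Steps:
D(a) = -1 + a/2
f(z, r) = -r/3 (f(z, r) = r*(-⅓) = -r/3)
X = ⅔ (X = -(-1 + (½)*(-2))/3 = -(-1 - 1)/3 = -⅓*(-2) = ⅔ ≈ 0.66667)
(-111 + X)² = (-111 + ⅔)² = (-331/3)² = 109561/9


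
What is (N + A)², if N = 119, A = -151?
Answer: 1024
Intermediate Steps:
(N + A)² = (119 - 151)² = (-32)² = 1024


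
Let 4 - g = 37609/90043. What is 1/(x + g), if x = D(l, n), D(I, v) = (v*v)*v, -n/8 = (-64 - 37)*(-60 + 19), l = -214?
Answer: -90043/3273675352588222973 ≈ -2.7505e-14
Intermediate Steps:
n = -33128 (n = -8*(-64 - 37)*(-60 + 19) = -(-808)*(-41) = -8*4141 = -33128)
D(I, v) = v**3 (D(I, v) = v**2*v = v**3)
x = -36356800113152 (x = (-33128)**3 = -36356800113152)
g = 322563/90043 (g = 4 - 37609/90043 = 322563/90043 ≈ 3.5823)
1/(x + g) = 1/(-36356800113152 + 322563/90043) = 1/(-3273675352588222973/90043) = -90043/3273675352588222973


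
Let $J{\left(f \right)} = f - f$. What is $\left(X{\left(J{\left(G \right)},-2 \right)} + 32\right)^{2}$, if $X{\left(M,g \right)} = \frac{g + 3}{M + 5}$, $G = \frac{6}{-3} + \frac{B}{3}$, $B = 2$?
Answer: $\frac{25921}{25} \approx 1036.8$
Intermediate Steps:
$G = - \frac{4}{3}$ ($G = \frac{6}{-3} + \frac{2}{3} = 6 \left(- \frac{1}{3}\right) + 2 \cdot \frac{1}{3} = -2 + \frac{2}{3} = - \frac{4}{3} \approx -1.3333$)
$J{\left(f \right)} = 0$
$X{\left(M,g \right)} = \frac{3 + g}{5 + M}$
$\left(X{\left(J{\left(G \right)},-2 \right)} + 32\right)^{2} = \left(\frac{3 - 2}{5 + 0} + 32\right)^{2} = \left(\frac{1}{5} \cdot 1 + 32\right)^{2} = \left(\frac{1}{5} + 32\right)^{2} = \left(\frac{161}{5}\right)^{2} = \frac{25921}{25}$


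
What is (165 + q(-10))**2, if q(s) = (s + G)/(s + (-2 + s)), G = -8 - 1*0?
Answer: 3326976/121 ≈ 27496.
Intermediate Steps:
G = -8 (G = -8 + 0 = -8)
q(s) = (-8 + s)/(-2 + 2*s) (q(s) = (s - 8)/(s + (-2 + s)) = (-8 + s)/(-2 + 2*s))
(165 + q(-10))**2 = (165 + (-8 - 10)/(2*(-1 - 10)))**2 = (165 + (1/2)*(-18)/(-11))**2 = (165 + (1/2)*(-1/11)*(-18))**2 = (165 + 9/11)**2 = (1824/11)**2 = 3326976/121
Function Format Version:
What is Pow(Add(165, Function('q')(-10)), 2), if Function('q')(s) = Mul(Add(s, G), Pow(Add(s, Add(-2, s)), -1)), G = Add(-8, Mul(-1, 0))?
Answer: Rational(3326976, 121) ≈ 27496.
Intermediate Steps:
G = -8 (G = Add(-8, 0) = -8)
Function('q')(s) = Mul(Pow(Add(-2, Mul(2, s)), -1), Add(-8, s)) (Function('q')(s) = Mul(Add(s, -8), Pow(Add(s, Add(-2, s)), -1)) = Mul(Add(-8, s), Pow(Add(-2, Mul(2, s)), -1)) = Mul(Pow(Add(-2, Mul(2, s)), -1), Add(-8, s)))
Pow(Add(165, Function('q')(-10)), 2) = Pow(Add(165, Mul(Rational(1, 2), Pow(Add(-1, -10), -1), Add(-8, -10))), 2) = Pow(Add(165, Mul(Rational(1, 2), Pow(-11, -1), -18)), 2) = Pow(Add(165, Mul(Rational(1, 2), Rational(-1, 11), -18)), 2) = Pow(Add(165, Rational(9, 11)), 2) = Pow(Rational(1824, 11), 2) = Rational(3326976, 121)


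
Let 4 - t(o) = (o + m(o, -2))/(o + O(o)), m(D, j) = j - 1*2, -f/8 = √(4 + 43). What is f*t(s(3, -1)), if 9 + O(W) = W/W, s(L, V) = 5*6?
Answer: -248*√47/11 ≈ -154.56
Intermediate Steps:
s(L, V) = 30
O(W) = -8 (O(W) = -9 + W/W = -9 + 1 = -8)
f = -8*√47 (f = -8*√(4 + 43) = -8*√47 ≈ -54.845)
m(D, j) = -2 + j (m(D, j) = j - 2 = -2 + j)
t(o) = 4 - (-4 + o)/(-8 + o) (t(o) = 4 - (o + (-2 - 2))/(o - 8) = 4 - (o - 4)/(-8 + o) = 4 - (-4 + o)/(-8 + o))
f*t(s(3, -1)) = (-8*√47)*((-28 + 3*30)/(-8 + 30)) = (-8*√47)*((-28 + 90)/22) = (-8*√47)*((1/22)*62) = -8*√47*(31/11) = -248*√47/11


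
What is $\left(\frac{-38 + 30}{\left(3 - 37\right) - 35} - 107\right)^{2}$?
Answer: $\frac{54390625}{4761} \approx 11424.0$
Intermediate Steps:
$\left(\frac{-38 + 30}{\left(3 - 37\right) - 35} - 107\right)^{2} = \left(- \frac{8}{\left(3 - 37\right) - 35} - 107\right)^{2} = \left(- \frac{8}{-34 - 35} - 107\right)^{2} = \left(- \frac{8}{-69} - 107\right)^{2} = \left(\left(-8\right) \left(- \frac{1}{69}\right) - 107\right)^{2} = \left(\frac{8}{69} - 107\right)^{2} = \left(- \frac{7375}{69}\right)^{2} = \frac{54390625}{4761}$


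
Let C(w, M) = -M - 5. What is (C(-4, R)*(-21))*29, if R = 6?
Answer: 6699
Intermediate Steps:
C(w, M) = -5 - M
(C(-4, R)*(-21))*29 = ((-5 - 1*6)*(-21))*29 = ((-5 - 6)*(-21))*29 = -11*(-21)*29 = 231*29 = 6699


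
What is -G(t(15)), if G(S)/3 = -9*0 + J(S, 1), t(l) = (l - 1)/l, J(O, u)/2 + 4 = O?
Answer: 92/5 ≈ 18.400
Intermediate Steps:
J(O, u) = -8 + 2*O
t(l) = (-1 + l)/l
G(S) = -24 + 6*S (G(S) = 3*(-9*0 + (-8 + 2*S)) = 3*(0 + (-8 + 2*S)) = 3*(-8 + 2*S) = -24 + 6*S)
-G(t(15)) = -(-24 + 6*((-1 + 15)/15)) = -(-24 + 6*((1/15)*14)) = -(-24 + 6*(14/15)) = -(-24 + 28/5) = -1*(-92/5) = 92/5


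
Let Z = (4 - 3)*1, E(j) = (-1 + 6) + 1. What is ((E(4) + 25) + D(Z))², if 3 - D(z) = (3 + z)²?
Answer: 324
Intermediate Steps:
E(j) = 6 (E(j) = 5 + 1 = 6)
Z = 1 (Z = 1*1 = 1)
D(z) = 3 - (3 + z)²
((E(4) + 25) + D(Z))² = ((6 + 25) + (3 - (3 + 1)²))² = (31 + (3 - 1*4²))² = (31 + (3 - 1*16))² = (31 + (3 - 16))² = (31 - 13)² = 18² = 324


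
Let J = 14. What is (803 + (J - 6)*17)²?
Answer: 881721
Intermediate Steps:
(803 + (J - 6)*17)² = (803 + (14 - 6)*17)² = (803 + 8*17)² = (803 + 136)² = 939² = 881721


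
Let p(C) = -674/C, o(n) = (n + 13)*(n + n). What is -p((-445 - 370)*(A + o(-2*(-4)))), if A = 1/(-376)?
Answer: -253424/102963025 ≈ -0.0024613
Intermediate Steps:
A = -1/376 ≈ -0.0026596
o(n) = 2*n*(13 + n) (o(n) = (13 + n)*(2*n) = 2*n*(13 + n))
-p((-445 - 370)*(A + o(-2*(-4)))) = -(-674)/((-445 - 370)*(-1/376 + 2*(-2*(-4))*(13 - 2*(-4)))) = -(-674)/((-815*(-1/376 + 2*8*(13 + 8)))) = -(-674)/((-815*(-1/376 + 2*8*21))) = -(-674)/((-815*(-1/376 + 336))) = -(-674)/((-815*126335/376)) = -(-674)/(-102963025/376) = -(-674)*(-376)/102963025 = -1*253424/102963025 = -253424/102963025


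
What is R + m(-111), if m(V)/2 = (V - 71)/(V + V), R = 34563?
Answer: 3836675/111 ≈ 34565.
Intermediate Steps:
m(V) = (-71 + V)/V (m(V) = 2*((V - 71)/(V + V)) = 2*((-71 + V)/((2*V))) = 2*((-71 + V)*(1/(2*V))) = 2*((-71 + V)/(2*V)) = (-71 + V)/V)
R + m(-111) = 34563 + (-71 - 111)/(-111) = 34563 - 1/111*(-182) = 34563 + 182/111 = 3836675/111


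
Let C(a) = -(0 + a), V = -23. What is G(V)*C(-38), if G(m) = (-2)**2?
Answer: 152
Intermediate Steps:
C(a) = -a
G(m) = 4
G(V)*C(-38) = 4*(-1*(-38)) = 4*38 = 152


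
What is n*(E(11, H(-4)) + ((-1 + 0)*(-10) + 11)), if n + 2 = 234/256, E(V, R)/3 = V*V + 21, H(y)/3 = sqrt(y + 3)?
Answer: -62133/128 ≈ -485.41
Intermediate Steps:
H(y) = 3*sqrt(3 + y) (H(y) = 3*sqrt(y + 3) = 3*sqrt(3 + y))
E(V, R) = 63 + 3*V**2 (E(V, R) = 3*(V*V + 21) = 3*(V**2 + 21) = 3*(21 + V**2) = 63 + 3*V**2)
n = -139/128 (n = -2 + 234/256 = -2 + 234*(1/256) = -2 + 117/128 = -139/128 ≈ -1.0859)
n*(E(11, H(-4)) + ((-1 + 0)*(-10) + 11)) = -139*((63 + 3*11**2) + ((-1 + 0)*(-10) + 11))/128 = -139*((63 + 3*121) + (-1*(-10) + 11))/128 = -139*((63 + 363) + (10 + 11))/128 = -139*(426 + 21)/128 = -139/128*447 = -62133/128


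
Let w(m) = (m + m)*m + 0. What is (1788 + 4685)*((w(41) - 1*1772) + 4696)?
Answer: 40689278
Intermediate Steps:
w(m) = 2*m**2 (w(m) = (2*m)*m + 0 = 2*m**2 + 0 = 2*m**2)
(1788 + 4685)*((w(41) - 1*1772) + 4696) = (1788 + 4685)*((2*41**2 - 1*1772) + 4696) = 6473*((2*1681 - 1772) + 4696) = 6473*((3362 - 1772) + 4696) = 6473*(1590 + 4696) = 6473*6286 = 40689278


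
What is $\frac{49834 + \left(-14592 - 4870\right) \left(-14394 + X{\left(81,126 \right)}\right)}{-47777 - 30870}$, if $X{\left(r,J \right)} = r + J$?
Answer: $- \frac{276157228}{78647} \approx -3511.4$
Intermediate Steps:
$X{\left(r,J \right)} = J + r$
$\frac{49834 + \left(-14592 - 4870\right) \left(-14394 + X{\left(81,126 \right)}\right)}{-47777 - 30870} = \frac{49834 + \left(-14592 - 4870\right) \left(-14394 + \left(126 + 81\right)\right)}{-47777 - 30870} = \frac{49834 - 19462 \left(-14394 + 207\right)}{-78647} = \left(49834 - -276107394\right) \left(- \frac{1}{78647}\right) = \left(49834 + 276107394\right) \left(- \frac{1}{78647}\right) = 276157228 \left(- \frac{1}{78647}\right) = - \frac{276157228}{78647}$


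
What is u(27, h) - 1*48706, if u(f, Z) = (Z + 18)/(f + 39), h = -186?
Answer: -535794/11 ≈ -48709.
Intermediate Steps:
u(f, Z) = (18 + Z)/(39 + f)
u(27, h) - 1*48706 = (18 - 186)/(39 + 27) - 1*48706 = -168/66 - 48706 = (1/66)*(-168) - 48706 = -28/11 - 48706 = -535794/11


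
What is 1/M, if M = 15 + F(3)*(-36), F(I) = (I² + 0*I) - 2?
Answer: -1/237 ≈ -0.0042194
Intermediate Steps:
F(I) = -2 + I² (F(I) = (I² + 0) - 2 = I² - 2 = -2 + I²)
M = -237 (M = 15 + (-2 + 3²)*(-36) = 15 + (-2 + 9)*(-36) = 15 + 7*(-36) = 15 - 252 = -237)
1/M = 1/(-237) = -1/237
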